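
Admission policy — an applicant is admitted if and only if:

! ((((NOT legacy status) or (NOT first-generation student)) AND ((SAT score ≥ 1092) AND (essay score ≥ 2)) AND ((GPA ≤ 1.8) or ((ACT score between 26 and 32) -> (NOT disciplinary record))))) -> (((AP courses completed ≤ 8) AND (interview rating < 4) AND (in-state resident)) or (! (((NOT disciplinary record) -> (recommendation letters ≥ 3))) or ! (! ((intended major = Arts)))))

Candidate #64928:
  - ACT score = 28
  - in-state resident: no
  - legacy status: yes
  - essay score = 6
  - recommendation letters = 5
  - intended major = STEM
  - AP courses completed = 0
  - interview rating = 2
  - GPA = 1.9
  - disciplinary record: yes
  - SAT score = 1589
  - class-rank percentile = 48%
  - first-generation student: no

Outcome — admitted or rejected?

Rejected

Atomic conditions:
  NOT legacy status: yes → false
  NOT first-generation student: no → true
  SAT score ≥ 1092: 1589 ≥ 1092 is true
  essay score ≥ 2: 6 ≥ 2 is true
  GPA ≤ 1.8: 1.9 ≤ 1.8 is false
  ACT score between 26 and 32: 28 in [26, 32] is true
  NOT disciplinary record: yes → false
  AP courses completed ≤ 8: 0 ≤ 8 is true
  interview rating < 4: 2 < 4 is true
  in-state resident: no → false
  recommendation letters ≥ 3: 5 ≥ 3 is true
  intended major = Arts: STEM == Arts is false
Combine:
[1.1.1] false OR true = true
[1.1.2] true AND true = true
[1.1.3.2] true → false = false
[1.1.3] false OR false = false
[1.1] true AND true AND false = false
[1] NOT false = true
[2.1] true AND true AND false = false
[2.2.1.1] false → true (antecedent false ⇒ implication holds) = true
[2.2.1] NOT true = false
[2.2.2.1] NOT false = true
[2.2.2] NOT true = false
[2.2] false OR false = false
[2] false OR false = false
[root] true → false = false
Overall: false → rejected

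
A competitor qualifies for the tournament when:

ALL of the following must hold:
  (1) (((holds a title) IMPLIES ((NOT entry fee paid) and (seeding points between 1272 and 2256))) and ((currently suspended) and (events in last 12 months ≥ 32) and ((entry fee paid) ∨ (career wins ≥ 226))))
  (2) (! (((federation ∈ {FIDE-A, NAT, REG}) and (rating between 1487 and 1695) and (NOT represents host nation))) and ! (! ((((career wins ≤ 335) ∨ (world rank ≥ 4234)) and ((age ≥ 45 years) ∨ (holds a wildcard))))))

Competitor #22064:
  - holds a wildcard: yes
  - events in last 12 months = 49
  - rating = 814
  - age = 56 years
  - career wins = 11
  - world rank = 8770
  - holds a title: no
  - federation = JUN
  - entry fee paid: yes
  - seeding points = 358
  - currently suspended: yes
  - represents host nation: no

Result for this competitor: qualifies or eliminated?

Atomic conditions:
  holds a title: no → false
  NOT entry fee paid: yes → false
  seeding points between 1272 and 2256: 358 in [1272, 2256] is false
  currently suspended: yes → true
  events in last 12 months ≥ 32: 49 ≥ 32 is true
  entry fee paid: yes → true
  career wins ≥ 226: 11 ≥ 226 is false
  federation ∈ {FIDE-A, NAT, REG}: JUN is not in the set → false
  rating between 1487 and 1695: 814 in [1487, 1695] is false
  NOT represents host nation: no → true
  career wins ≤ 335: 11 ≤ 335 is true
  world rank ≥ 4234: 8770 ≥ 4234 is true
  age ≥ 45 years: 56 ≥ 45 is true
  holds a wildcard: yes → true
Combine:
[1.1.2] false AND false = false
[1.1] false → false (antecedent false ⇒ implication holds) = true
[1.2.3] true OR false = true
[1.2] true AND true AND true = true
[1] true AND true = true
[2.1.1] false AND false AND true = false
[2.1] NOT false = true
[2.2.1.1.1] true OR true = true
[2.2.1.1.2] true OR true = true
[2.2.1.1] true AND true = true
[2.2.1] NOT true = false
[2.2] NOT false = true
[2] true AND true = true
[root] true AND true = true
Overall: true → qualifies

Qualifies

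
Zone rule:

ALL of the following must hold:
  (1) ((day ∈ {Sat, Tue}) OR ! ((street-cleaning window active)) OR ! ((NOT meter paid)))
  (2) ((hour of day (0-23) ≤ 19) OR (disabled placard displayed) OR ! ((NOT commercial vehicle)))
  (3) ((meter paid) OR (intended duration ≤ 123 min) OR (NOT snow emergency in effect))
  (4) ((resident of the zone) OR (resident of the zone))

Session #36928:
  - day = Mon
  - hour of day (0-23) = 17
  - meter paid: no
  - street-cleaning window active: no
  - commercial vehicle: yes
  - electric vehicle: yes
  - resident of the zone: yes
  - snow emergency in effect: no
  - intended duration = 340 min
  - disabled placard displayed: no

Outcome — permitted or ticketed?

Permitted

Atomic conditions:
  day ∈ {Sat, Tue}: Mon is not in the set → false
  street-cleaning window active: no → false
  NOT meter paid: no → true
  hour of day (0-23) ≤ 19: 17 ≤ 19 is true
  disabled placard displayed: no → false
  NOT commercial vehicle: yes → false
  meter paid: no → false
  intended duration ≤ 123 min: 340 ≤ 123 is false
  NOT snow emergency in effect: no → true
  resident of the zone: yes → true
Combine:
[1.2] NOT false = true
[1.3] NOT true = false
[1] false OR true OR false = true
[2.3] NOT false = true
[2] true OR false OR true = true
[3] false OR false OR true = true
[4] true OR true = true
[root] true AND true AND true AND true = true
Overall: true → permitted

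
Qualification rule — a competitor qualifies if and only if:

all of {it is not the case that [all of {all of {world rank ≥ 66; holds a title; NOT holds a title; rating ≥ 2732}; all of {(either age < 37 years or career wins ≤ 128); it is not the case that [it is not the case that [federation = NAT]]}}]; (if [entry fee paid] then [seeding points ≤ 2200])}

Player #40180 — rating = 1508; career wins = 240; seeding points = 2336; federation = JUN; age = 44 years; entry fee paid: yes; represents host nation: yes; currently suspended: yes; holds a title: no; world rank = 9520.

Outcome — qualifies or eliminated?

Atomic conditions:
  world rank ≥ 66: 9520 ≥ 66 is true
  holds a title: no → false
  NOT holds a title: no → true
  rating ≥ 2732: 1508 ≥ 2732 is false
  age < 37 years: 44 < 37 is false
  career wins ≤ 128: 240 ≤ 128 is false
  federation = NAT: JUN == NAT is false
  entry fee paid: yes → true
  seeding points ≤ 2200: 2336 ≤ 2200 is false
Combine:
[1.1.1] true AND false AND true AND false = false
[1.1.2.1] false OR false = false
[1.1.2.2.1] NOT false = true
[1.1.2.2] NOT true = false
[1.1.2] false AND false = false
[1.1] false AND false = false
[1] NOT false = true
[2] true → false = false
[root] true AND false = false
Overall: false → eliminated

Eliminated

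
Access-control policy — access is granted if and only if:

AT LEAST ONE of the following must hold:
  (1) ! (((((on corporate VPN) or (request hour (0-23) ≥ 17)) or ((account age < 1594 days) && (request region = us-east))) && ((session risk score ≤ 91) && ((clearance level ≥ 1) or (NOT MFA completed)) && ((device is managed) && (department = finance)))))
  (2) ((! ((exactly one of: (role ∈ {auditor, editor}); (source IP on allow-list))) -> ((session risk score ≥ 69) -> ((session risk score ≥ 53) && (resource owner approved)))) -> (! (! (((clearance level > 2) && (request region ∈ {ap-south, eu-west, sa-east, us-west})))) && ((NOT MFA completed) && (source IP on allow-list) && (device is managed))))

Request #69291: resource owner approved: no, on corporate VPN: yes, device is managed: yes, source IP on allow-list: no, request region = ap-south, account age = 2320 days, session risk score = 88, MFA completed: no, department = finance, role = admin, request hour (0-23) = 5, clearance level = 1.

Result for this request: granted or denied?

Atomic conditions:
  on corporate VPN: yes → true
  request hour (0-23) ≥ 17: 5 ≥ 17 is false
  account age < 1594 days: 2320 < 1594 is false
  request region = us-east: ap-south == us-east is false
  session risk score ≤ 91: 88 ≤ 91 is true
  clearance level ≥ 1: 1 ≥ 1 is true
  NOT MFA completed: no → true
  device is managed: yes → true
  department = finance: finance == finance is true
  role ∈ {auditor, editor}: admin is not in the set → false
  source IP on allow-list: no → false
  session risk score ≥ 69: 88 ≥ 69 is true
  session risk score ≥ 53: 88 ≥ 53 is true
  resource owner approved: no → false
  clearance level > 2: 1 > 2 is false
  request region ∈ {ap-south, eu-west, sa-east, us-west}: ap-south is in the set → true
Combine:
[1.1.1.1] true OR false = true
[1.1.1.2] false AND false = false
[1.1.1] true OR false = true
[1.1.2.2] true OR true = true
[1.1.2.3] true AND true = true
[1.1.2] true AND true AND true = true
[1.1] true AND true = true
[1] NOT true = false
[2.1.1.1] exactly-one(false, false) = false
[2.1.1] NOT false = true
[2.1.2.2] true AND false = false
[2.1.2] true → false = false
[2.1] true → false = false
[2.2.1.1.1] false AND true = false
[2.2.1.1] NOT false = true
[2.2.1] NOT true = false
[2.2.2] true AND false AND true = false
[2.2] false AND false = false
[2] false → false (antecedent false ⇒ implication holds) = true
[root] false OR true = true
Overall: true → granted

Granted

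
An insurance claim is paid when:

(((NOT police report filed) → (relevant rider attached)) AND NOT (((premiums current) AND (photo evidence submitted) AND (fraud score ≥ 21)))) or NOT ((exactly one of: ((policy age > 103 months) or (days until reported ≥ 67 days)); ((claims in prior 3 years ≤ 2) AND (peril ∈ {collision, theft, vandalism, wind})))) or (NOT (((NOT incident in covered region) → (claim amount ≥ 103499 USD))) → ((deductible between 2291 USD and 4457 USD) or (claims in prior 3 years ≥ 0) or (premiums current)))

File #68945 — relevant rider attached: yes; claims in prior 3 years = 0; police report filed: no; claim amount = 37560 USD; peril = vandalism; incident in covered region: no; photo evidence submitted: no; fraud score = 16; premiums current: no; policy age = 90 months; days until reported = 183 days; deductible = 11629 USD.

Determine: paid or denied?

Atomic conditions:
  NOT police report filed: no → true
  relevant rider attached: yes → true
  premiums current: no → false
  photo evidence submitted: no → false
  fraud score ≥ 21: 16 ≥ 21 is false
  policy age > 103 months: 90 > 103 is false
  days until reported ≥ 67 days: 183 ≥ 67 is true
  claims in prior 3 years ≤ 2: 0 ≤ 2 is true
  peril ∈ {collision, theft, vandalism, wind}: vandalism is in the set → true
  NOT incident in covered region: no → true
  claim amount ≥ 103499 USD: 37560 ≥ 103499 is false
  deductible between 2291 USD and 4457 USD: 11629 in [2291, 4457] is false
  claims in prior 3 years ≥ 0: 0 ≥ 0 is true
Combine:
[1.1] true → true = true
[1.2.1] false AND false AND false = false
[1.2] NOT false = true
[1] true AND true = true
[2.1.1] false OR true = true
[2.1.2] true AND true = true
[2.1] exactly-one(true, true) = false
[2] NOT false = true
[3.1.1] true → false = false
[3.1] NOT false = true
[3.2] false OR true OR false = true
[3] true → true = true
[root] true OR true OR true = true
Overall: true → paid

Paid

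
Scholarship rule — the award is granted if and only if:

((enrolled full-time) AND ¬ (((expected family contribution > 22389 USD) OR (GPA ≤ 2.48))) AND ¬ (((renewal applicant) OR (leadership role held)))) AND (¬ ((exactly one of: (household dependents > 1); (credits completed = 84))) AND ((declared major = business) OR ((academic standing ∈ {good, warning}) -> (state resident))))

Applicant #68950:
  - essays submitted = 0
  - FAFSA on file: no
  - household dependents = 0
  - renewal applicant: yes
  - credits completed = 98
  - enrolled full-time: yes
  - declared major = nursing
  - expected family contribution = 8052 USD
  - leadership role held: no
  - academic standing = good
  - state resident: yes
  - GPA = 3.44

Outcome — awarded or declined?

Declined

Atomic conditions:
  enrolled full-time: yes → true
  expected family contribution > 22389 USD: 8052 > 22389 is false
  GPA ≤ 2.48: 3.44 ≤ 2.48 is false
  renewal applicant: yes → true
  leadership role held: no → false
  household dependents > 1: 0 > 1 is false
  credits completed = 84: 98 == 84 is false
  declared major = business: nursing == business is false
  academic standing ∈ {good, warning}: good is in the set → true
  state resident: yes → true
Combine:
[1.2.1] false OR false = false
[1.2] NOT false = true
[1.3.1] true OR false = true
[1.3] NOT true = false
[1] true AND true AND false = false
[2.1.1] exactly-one(false, false) = false
[2.1] NOT false = true
[2.2.2] true → true = true
[2.2] false OR true = true
[2] true AND true = true
[root] false AND true = false
Overall: false → declined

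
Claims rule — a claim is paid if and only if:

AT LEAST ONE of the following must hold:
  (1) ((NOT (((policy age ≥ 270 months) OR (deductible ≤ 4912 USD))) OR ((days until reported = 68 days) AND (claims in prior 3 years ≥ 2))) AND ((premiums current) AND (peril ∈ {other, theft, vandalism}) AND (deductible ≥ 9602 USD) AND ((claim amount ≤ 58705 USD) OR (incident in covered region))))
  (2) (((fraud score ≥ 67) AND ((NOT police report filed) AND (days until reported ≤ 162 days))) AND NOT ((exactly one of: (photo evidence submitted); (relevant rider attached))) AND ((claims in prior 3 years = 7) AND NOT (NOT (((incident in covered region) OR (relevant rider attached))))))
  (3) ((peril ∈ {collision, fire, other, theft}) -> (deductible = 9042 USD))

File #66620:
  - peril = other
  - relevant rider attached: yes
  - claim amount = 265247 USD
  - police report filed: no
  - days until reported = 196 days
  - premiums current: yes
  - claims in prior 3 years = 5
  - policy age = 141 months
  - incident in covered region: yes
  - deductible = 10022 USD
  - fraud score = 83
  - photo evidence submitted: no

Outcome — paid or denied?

Paid

Atomic conditions:
  policy age ≥ 270 months: 141 ≥ 270 is false
  deductible ≤ 4912 USD: 10022 ≤ 4912 is false
  days until reported = 68 days: 196 == 68 is false
  claims in prior 3 years ≥ 2: 5 ≥ 2 is true
  premiums current: yes → true
  peril ∈ {other, theft, vandalism}: other is in the set → true
  deductible ≥ 9602 USD: 10022 ≥ 9602 is true
  claim amount ≤ 58705 USD: 265247 ≤ 58705 is false
  incident in covered region: yes → true
  fraud score ≥ 67: 83 ≥ 67 is true
  NOT police report filed: no → true
  days until reported ≤ 162 days: 196 ≤ 162 is false
  photo evidence submitted: no → false
  relevant rider attached: yes → true
  claims in prior 3 years = 7: 5 == 7 is false
  peril ∈ {collision, fire, other, theft}: other is in the set → true
  deductible = 9042 USD: 10022 == 9042 is false
Combine:
[1.1.1.1] false OR false = false
[1.1.1] NOT false = true
[1.1.2] false AND true = false
[1.1] true OR false = true
[1.2.4] false OR true = true
[1.2] true AND true AND true AND true = true
[1] true AND true = true
[2.1.2] true AND false = false
[2.1] true AND false = false
[2.2.1] exactly-one(false, true) = true
[2.2] NOT true = false
[2.3.2.1.1] true OR true = true
[2.3.2.1] NOT true = false
[2.3.2] NOT false = true
[2.3] false AND true = false
[2] false AND false AND false = false
[3] true → false = false
[root] true OR false OR false = true
Overall: true → paid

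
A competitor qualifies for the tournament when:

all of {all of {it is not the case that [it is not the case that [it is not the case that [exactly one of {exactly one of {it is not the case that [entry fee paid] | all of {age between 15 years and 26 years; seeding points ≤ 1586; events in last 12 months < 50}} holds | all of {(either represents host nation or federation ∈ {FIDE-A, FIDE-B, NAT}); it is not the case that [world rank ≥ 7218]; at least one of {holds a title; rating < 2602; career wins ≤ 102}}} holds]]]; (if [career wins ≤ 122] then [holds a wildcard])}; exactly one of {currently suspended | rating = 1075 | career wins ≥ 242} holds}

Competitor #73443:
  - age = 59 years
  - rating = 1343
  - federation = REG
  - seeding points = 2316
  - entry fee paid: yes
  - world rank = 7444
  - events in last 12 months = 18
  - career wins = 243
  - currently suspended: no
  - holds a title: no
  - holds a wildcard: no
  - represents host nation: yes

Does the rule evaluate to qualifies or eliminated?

Atomic conditions:
  entry fee paid: yes → true
  age between 15 years and 26 years: 59 in [15, 26] is false
  seeding points ≤ 1586: 2316 ≤ 1586 is false
  events in last 12 months < 50: 18 < 50 is true
  represents host nation: yes → true
  federation ∈ {FIDE-A, FIDE-B, NAT}: REG is not in the set → false
  world rank ≥ 7218: 7444 ≥ 7218 is true
  holds a title: no → false
  rating < 2602: 1343 < 2602 is true
  career wins ≤ 102: 243 ≤ 102 is false
  career wins ≤ 122: 243 ≤ 122 is false
  holds a wildcard: no → false
  currently suspended: no → false
  rating = 1075: 1343 == 1075 is false
  career wins ≥ 242: 243 ≥ 242 is true
Combine:
[1.1.1.1.1.1.1] NOT true = false
[1.1.1.1.1.1.2] false AND false AND true = false
[1.1.1.1.1.1] exactly-one(false, false) = false
[1.1.1.1.1.2.1] true OR false = true
[1.1.1.1.1.2.2] NOT true = false
[1.1.1.1.1.2.3] false OR true OR false = true
[1.1.1.1.1.2] true AND false AND true = false
[1.1.1.1.1] exactly-one(false, false) = false
[1.1.1.1] NOT false = true
[1.1.1] NOT true = false
[1.1] NOT false = true
[1.2] false → false (antecedent false ⇒ implication holds) = true
[1] true AND true = true
[2] exactly-one(false, false, true) = true
[root] true AND true = true
Overall: true → qualifies

Qualifies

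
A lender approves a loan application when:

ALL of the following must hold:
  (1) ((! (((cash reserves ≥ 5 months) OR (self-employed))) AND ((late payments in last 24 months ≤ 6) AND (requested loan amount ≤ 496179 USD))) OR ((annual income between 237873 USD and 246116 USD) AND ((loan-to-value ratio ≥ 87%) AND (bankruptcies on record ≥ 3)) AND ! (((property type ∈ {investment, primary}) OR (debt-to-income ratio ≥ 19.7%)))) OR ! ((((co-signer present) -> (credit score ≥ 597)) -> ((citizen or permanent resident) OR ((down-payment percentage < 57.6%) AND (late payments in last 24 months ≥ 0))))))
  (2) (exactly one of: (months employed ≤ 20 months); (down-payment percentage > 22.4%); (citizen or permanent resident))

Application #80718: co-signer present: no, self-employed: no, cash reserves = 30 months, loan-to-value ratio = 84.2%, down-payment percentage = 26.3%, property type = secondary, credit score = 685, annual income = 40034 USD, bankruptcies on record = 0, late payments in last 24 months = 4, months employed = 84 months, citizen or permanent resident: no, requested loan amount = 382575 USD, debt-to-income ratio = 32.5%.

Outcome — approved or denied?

Denied

Atomic conditions:
  cash reserves ≥ 5 months: 30 ≥ 5 is true
  self-employed: no → false
  late payments in last 24 months ≤ 6: 4 ≤ 6 is true
  requested loan amount ≤ 496179 USD: 382575 ≤ 496179 is true
  annual income between 237873 USD and 246116 USD: 40034 in [237873, 246116] is false
  loan-to-value ratio ≥ 87%: 84.2 ≥ 87 is false
  bankruptcies on record ≥ 3: 0 ≥ 3 is false
  property type ∈ {investment, primary}: secondary is not in the set → false
  debt-to-income ratio ≥ 19.7%: 32.5 ≥ 19.7 is true
  co-signer present: no → false
  credit score ≥ 597: 685 ≥ 597 is true
  citizen or permanent resident: no → false
  down-payment percentage < 57.6%: 26.3 < 57.6 is true
  late payments in last 24 months ≥ 0: 4 ≥ 0 is true
  months employed ≤ 20 months: 84 ≤ 20 is false
  down-payment percentage > 22.4%: 26.3 > 22.4 is true
Combine:
[1.1.1.1] true OR false = true
[1.1.1] NOT true = false
[1.1.2] true AND true = true
[1.1] false AND true = false
[1.2.2] false AND false = false
[1.2.3.1] false OR true = true
[1.2.3] NOT true = false
[1.2] false AND false AND false = false
[1.3.1.1] false → true (antecedent false ⇒ implication holds) = true
[1.3.1.2.2] true AND true = true
[1.3.1.2] false OR true = true
[1.3.1] true → true = true
[1.3] NOT true = false
[1] false OR false OR false = false
[2] exactly-one(false, true, false) = true
[root] false AND true = false
Overall: false → denied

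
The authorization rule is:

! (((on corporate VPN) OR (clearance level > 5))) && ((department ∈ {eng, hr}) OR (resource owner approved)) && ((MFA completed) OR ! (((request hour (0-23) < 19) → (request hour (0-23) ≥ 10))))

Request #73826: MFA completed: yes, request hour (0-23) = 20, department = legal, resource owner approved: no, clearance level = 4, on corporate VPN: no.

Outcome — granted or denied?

Denied

Atomic conditions:
  on corporate VPN: no → false
  clearance level > 5: 4 > 5 is false
  department ∈ {eng, hr}: legal is not in the set → false
  resource owner approved: no → false
  MFA completed: yes → true
  request hour (0-23) < 19: 20 < 19 is false
  request hour (0-23) ≥ 10: 20 ≥ 10 is true
Combine:
[1.1] false OR false = false
[1] NOT false = true
[2] false OR false = false
[3.2.1] false → true (antecedent false ⇒ implication holds) = true
[3.2] NOT true = false
[3] true OR false = true
[root] true AND false AND true = false
Overall: false → denied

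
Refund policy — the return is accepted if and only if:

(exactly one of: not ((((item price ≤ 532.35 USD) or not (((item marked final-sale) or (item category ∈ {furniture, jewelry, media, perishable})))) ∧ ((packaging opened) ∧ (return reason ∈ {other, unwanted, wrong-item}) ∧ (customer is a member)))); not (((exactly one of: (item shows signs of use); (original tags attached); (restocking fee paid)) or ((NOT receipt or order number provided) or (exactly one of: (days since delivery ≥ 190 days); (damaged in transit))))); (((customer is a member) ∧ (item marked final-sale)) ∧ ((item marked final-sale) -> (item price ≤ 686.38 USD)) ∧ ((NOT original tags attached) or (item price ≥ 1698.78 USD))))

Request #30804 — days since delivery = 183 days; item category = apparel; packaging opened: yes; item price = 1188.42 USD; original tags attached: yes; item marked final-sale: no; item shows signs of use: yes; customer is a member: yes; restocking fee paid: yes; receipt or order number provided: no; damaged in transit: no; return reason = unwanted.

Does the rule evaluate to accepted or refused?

Atomic conditions:
  item price ≤ 532.35 USD: 1188.42 ≤ 532.35 is false
  item marked final-sale: no → false
  item category ∈ {furniture, jewelry, media, perishable}: apparel is not in the set → false
  packaging opened: yes → true
  return reason ∈ {other, unwanted, wrong-item}: unwanted is in the set → true
  customer is a member: yes → true
  item shows signs of use: yes → true
  original tags attached: yes → true
  restocking fee paid: yes → true
  NOT receipt or order number provided: no → true
  days since delivery ≥ 190 days: 183 ≥ 190 is false
  damaged in transit: no → false
  item price ≤ 686.38 USD: 1188.42 ≤ 686.38 is false
  NOT original tags attached: yes → false
  item price ≥ 1698.78 USD: 1188.42 ≥ 1698.78 is false
Combine:
[1.1.1.2.1] false OR false = false
[1.1.1.2] NOT false = true
[1.1.1] false OR true = true
[1.1.2] true AND true AND true = true
[1.1] true AND true = true
[1] NOT true = false
[2.1.1] exactly-one(true, true, true) = false
[2.1.2.2] exactly-one(false, false) = false
[2.1.2] true OR false = true
[2.1] false OR true = true
[2] NOT true = false
[3.1] true AND false = false
[3.2] false → false (antecedent false ⇒ implication holds) = true
[3.3] false OR false = false
[3] false AND true AND false = false
[root] exactly-one(false, false, false) = false
Overall: false → refused

Refused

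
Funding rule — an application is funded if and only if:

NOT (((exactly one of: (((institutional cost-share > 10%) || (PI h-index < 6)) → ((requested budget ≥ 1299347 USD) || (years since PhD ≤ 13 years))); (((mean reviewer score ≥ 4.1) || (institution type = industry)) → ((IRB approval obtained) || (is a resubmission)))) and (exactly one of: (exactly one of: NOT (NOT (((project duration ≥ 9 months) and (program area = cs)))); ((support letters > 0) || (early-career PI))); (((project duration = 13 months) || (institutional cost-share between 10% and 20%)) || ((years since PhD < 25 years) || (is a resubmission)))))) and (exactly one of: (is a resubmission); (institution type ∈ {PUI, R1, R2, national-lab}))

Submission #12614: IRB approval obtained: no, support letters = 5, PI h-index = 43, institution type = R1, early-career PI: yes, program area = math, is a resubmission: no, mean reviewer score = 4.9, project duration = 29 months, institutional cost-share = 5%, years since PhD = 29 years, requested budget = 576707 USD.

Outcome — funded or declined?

Atomic conditions:
  institutional cost-share > 10%: 5 > 10 is false
  PI h-index < 6: 43 < 6 is false
  requested budget ≥ 1299347 USD: 576707 ≥ 1299347 is false
  years since PhD ≤ 13 years: 29 ≤ 13 is false
  mean reviewer score ≥ 4.1: 4.9 ≥ 4.1 is true
  institution type = industry: R1 == industry is false
  IRB approval obtained: no → false
  is a resubmission: no → false
  project duration ≥ 9 months: 29 ≥ 9 is true
  program area = cs: math == cs is false
  support letters > 0: 5 > 0 is true
  early-career PI: yes → true
  project duration = 13 months: 29 == 13 is false
  institutional cost-share between 10% and 20%: 5 in [10, 20] is false
  years since PhD < 25 years: 29 < 25 is false
  institution type ∈ {PUI, R1, R2, national-lab}: R1 is in the set → true
Combine:
[1.1.1.1.1] false OR false = false
[1.1.1.1.2] false OR false = false
[1.1.1.1] false → false (antecedent false ⇒ implication holds) = true
[1.1.1.2.1] true OR false = true
[1.1.1.2.2] false OR false = false
[1.1.1.2] true → false = false
[1.1.1] exactly-one(true, false) = true
[1.1.2.1.1.1.1] true AND false = false
[1.1.2.1.1.1] NOT false = true
[1.1.2.1.1] NOT true = false
[1.1.2.1.2] true OR true = true
[1.1.2.1] exactly-one(false, true) = true
[1.1.2.2.1] false OR false = false
[1.1.2.2.2] false OR false = false
[1.1.2.2] false OR false = false
[1.1.2] exactly-one(true, false) = true
[1.1] true AND true = true
[1] NOT true = false
[2] exactly-one(false, true) = true
[root] false AND true = false
Overall: false → declined

Declined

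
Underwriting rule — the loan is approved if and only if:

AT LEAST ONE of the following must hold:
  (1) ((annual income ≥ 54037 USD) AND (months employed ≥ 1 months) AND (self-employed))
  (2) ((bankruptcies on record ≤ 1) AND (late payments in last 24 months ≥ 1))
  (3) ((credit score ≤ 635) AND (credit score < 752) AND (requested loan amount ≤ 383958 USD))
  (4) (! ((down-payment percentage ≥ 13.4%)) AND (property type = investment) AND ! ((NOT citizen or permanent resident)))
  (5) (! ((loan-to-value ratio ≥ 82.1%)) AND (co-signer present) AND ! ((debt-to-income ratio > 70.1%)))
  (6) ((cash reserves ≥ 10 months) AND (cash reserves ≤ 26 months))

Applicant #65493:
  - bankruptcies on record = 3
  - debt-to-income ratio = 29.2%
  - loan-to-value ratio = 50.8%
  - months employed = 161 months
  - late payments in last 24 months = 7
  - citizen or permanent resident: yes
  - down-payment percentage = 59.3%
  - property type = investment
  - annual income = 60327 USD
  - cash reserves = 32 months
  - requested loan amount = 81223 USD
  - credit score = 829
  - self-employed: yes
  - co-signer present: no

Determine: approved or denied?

Atomic conditions:
  annual income ≥ 54037 USD: 60327 ≥ 54037 is true
  months employed ≥ 1 months: 161 ≥ 1 is true
  self-employed: yes → true
  bankruptcies on record ≤ 1: 3 ≤ 1 is false
  late payments in last 24 months ≥ 1: 7 ≥ 1 is true
  credit score ≤ 635: 829 ≤ 635 is false
  credit score < 752: 829 < 752 is false
  requested loan amount ≤ 383958 USD: 81223 ≤ 383958 is true
  down-payment percentage ≥ 13.4%: 59.3 ≥ 13.4 is true
  property type = investment: investment == investment is true
  NOT citizen or permanent resident: yes → false
  loan-to-value ratio ≥ 82.1%: 50.8 ≥ 82.1 is false
  co-signer present: no → false
  debt-to-income ratio > 70.1%: 29.2 > 70.1 is false
  cash reserves ≥ 10 months: 32 ≥ 10 is true
  cash reserves ≤ 26 months: 32 ≤ 26 is false
Combine:
[1] true AND true AND true = true
[2] false AND true = false
[3] false AND false AND true = false
[4.1] NOT true = false
[4.3] NOT false = true
[4] false AND true AND true = false
[5.1] NOT false = true
[5.3] NOT false = true
[5] true AND false AND true = false
[6] true AND false = false
[root] true OR false OR false OR false OR false OR false = true
Overall: true → approved

Approved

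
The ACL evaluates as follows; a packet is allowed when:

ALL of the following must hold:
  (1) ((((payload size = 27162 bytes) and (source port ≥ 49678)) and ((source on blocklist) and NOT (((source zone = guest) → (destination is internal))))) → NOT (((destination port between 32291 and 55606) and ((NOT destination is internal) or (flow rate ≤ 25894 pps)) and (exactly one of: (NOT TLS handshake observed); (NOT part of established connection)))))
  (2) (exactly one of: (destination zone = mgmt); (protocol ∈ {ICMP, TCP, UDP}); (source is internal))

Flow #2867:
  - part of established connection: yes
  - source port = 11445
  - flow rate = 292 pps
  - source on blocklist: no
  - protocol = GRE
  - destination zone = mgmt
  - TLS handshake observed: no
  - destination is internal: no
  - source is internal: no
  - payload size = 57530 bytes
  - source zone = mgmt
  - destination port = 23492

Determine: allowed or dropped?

Allowed

Atomic conditions:
  payload size = 27162 bytes: 57530 == 27162 is false
  source port ≥ 49678: 11445 ≥ 49678 is false
  source on blocklist: no → false
  source zone = guest: mgmt == guest is false
  destination is internal: no → false
  destination port between 32291 and 55606: 23492 in [32291, 55606] is false
  NOT destination is internal: no → true
  flow rate ≤ 25894 pps: 292 ≤ 25894 is true
  NOT TLS handshake observed: no → true
  NOT part of established connection: yes → false
  destination zone = mgmt: mgmt == mgmt is true
  protocol ∈ {ICMP, TCP, UDP}: GRE is not in the set → false
  source is internal: no → false
Combine:
[1.1.1] false AND false = false
[1.1.2.2.1] false → false (antecedent false ⇒ implication holds) = true
[1.1.2.2] NOT true = false
[1.1.2] false AND false = false
[1.1] false AND false = false
[1.2.1.2] true OR true = true
[1.2.1.3] exactly-one(true, false) = true
[1.2.1] false AND true AND true = false
[1.2] NOT false = true
[1] false → true (antecedent false ⇒ implication holds) = true
[2] exactly-one(true, false, false) = true
[root] true AND true = true
Overall: true → allowed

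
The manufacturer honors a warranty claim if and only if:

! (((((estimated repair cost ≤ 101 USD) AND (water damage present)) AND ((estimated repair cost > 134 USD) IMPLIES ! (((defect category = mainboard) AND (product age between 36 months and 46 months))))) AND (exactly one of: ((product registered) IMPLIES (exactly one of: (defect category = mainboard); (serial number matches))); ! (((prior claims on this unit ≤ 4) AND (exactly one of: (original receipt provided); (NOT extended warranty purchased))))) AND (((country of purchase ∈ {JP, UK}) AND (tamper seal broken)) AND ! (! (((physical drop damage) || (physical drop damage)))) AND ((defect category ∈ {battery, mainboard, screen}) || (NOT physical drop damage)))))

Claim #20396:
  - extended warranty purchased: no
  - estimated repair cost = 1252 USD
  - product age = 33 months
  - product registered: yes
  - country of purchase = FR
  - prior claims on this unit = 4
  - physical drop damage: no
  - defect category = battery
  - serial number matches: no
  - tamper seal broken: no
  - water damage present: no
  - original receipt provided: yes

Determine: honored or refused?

Honored

Atomic conditions:
  estimated repair cost ≤ 101 USD: 1252 ≤ 101 is false
  water damage present: no → false
  estimated repair cost > 134 USD: 1252 > 134 is true
  defect category = mainboard: battery == mainboard is false
  product age between 36 months and 46 months: 33 in [36, 46] is false
  product registered: yes → true
  serial number matches: no → false
  prior claims on this unit ≤ 4: 4 ≤ 4 is true
  original receipt provided: yes → true
  NOT extended warranty purchased: no → true
  country of purchase ∈ {JP, UK}: FR is not in the set → false
  tamper seal broken: no → false
  physical drop damage: no → false
  defect category ∈ {battery, mainboard, screen}: battery is in the set → true
  NOT physical drop damage: no → true
Combine:
[1.1.1] false AND false = false
[1.1.2.2.1] false AND false = false
[1.1.2.2] NOT false = true
[1.1.2] true → true = true
[1.1] false AND true = false
[1.2.1.2] exactly-one(false, false) = false
[1.2.1] true → false = false
[1.2.2.1.2] exactly-one(true, true) = false
[1.2.2.1] true AND false = false
[1.2.2] NOT false = true
[1.2] exactly-one(false, true) = true
[1.3.1] false AND false = false
[1.3.2.1.1] false OR false = false
[1.3.2.1] NOT false = true
[1.3.2] NOT true = false
[1.3.3] true OR true = true
[1.3] false AND false AND true = false
[1] false AND true AND false = false
[root] NOT false = true
Overall: true → honored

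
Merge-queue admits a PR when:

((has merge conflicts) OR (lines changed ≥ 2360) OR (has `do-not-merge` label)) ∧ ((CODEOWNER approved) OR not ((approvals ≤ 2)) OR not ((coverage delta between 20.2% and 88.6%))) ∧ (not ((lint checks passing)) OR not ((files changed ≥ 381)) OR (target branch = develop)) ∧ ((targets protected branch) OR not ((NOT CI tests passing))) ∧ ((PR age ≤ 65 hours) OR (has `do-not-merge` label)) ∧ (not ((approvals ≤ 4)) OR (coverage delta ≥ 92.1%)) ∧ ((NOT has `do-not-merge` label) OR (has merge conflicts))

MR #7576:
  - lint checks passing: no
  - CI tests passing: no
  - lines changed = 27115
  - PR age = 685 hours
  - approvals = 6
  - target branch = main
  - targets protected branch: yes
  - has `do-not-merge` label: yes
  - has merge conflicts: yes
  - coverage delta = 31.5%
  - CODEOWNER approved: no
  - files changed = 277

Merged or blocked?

Atomic conditions:
  has merge conflicts: yes → true
  lines changed ≥ 2360: 27115 ≥ 2360 is true
  has `do-not-merge` label: yes → true
  CODEOWNER approved: no → false
  approvals ≤ 2: 6 ≤ 2 is false
  coverage delta between 20.2% and 88.6%: 31.5 in [20.2, 88.6] is true
  lint checks passing: no → false
  files changed ≥ 381: 277 ≥ 381 is false
  target branch = develop: main == develop is false
  targets protected branch: yes → true
  NOT CI tests passing: no → true
  PR age ≤ 65 hours: 685 ≤ 65 is false
  approvals ≤ 4: 6 ≤ 4 is false
  coverage delta ≥ 92.1%: 31.5 ≥ 92.1 is false
  NOT has `do-not-merge` label: yes → false
Combine:
[1] true OR true OR true = true
[2.2] NOT false = true
[2.3] NOT true = false
[2] false OR true OR false = true
[3.1] NOT false = true
[3.2] NOT false = true
[3] true OR true OR false = true
[4.2] NOT true = false
[4] true OR false = true
[5] false OR true = true
[6.1] NOT false = true
[6] true OR false = true
[7] false OR true = true
[root] true AND true AND true AND true AND true AND true AND true = true
Overall: true → merged

Merged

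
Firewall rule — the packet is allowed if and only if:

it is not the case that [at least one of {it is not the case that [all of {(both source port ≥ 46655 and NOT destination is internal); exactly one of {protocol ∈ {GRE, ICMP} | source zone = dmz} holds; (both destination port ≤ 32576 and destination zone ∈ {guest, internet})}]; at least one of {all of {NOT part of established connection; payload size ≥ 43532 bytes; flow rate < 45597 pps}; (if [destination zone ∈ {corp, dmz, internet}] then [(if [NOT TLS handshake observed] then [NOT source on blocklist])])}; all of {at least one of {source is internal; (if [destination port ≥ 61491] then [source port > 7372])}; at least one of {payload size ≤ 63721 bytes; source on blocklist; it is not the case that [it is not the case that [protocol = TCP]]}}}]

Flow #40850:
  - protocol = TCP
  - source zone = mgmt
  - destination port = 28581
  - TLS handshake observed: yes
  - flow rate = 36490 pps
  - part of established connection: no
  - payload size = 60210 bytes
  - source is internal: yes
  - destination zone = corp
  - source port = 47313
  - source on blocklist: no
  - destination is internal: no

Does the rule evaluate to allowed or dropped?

Atomic conditions:
  source port ≥ 46655: 47313 ≥ 46655 is true
  NOT destination is internal: no → true
  protocol ∈ {GRE, ICMP}: TCP is not in the set → false
  source zone = dmz: mgmt == dmz is false
  destination port ≤ 32576: 28581 ≤ 32576 is true
  destination zone ∈ {guest, internet}: corp is not in the set → false
  NOT part of established connection: no → true
  payload size ≥ 43532 bytes: 60210 ≥ 43532 is true
  flow rate < 45597 pps: 36490 < 45597 is true
  destination zone ∈ {corp, dmz, internet}: corp is in the set → true
  NOT TLS handshake observed: yes → false
  NOT source on blocklist: no → true
  source is internal: yes → true
  destination port ≥ 61491: 28581 ≥ 61491 is false
  source port > 7372: 47313 > 7372 is true
  payload size ≤ 63721 bytes: 60210 ≤ 63721 is true
  source on blocklist: no → false
  protocol = TCP: TCP == TCP is true
Combine:
[1.1.1.1] true AND true = true
[1.1.1.2] exactly-one(false, false) = false
[1.1.1.3] true AND false = false
[1.1.1] true AND false AND false = false
[1.1] NOT false = true
[1.2.1] true AND true AND true = true
[1.2.2.2] false → true (antecedent false ⇒ implication holds) = true
[1.2.2] true → true = true
[1.2] true OR true = true
[1.3.1.2] false → true (antecedent false ⇒ implication holds) = true
[1.3.1] true OR true = true
[1.3.2.3.1] NOT true = false
[1.3.2.3] NOT false = true
[1.3.2] true OR false OR true = true
[1.3] true AND true = true
[1] true OR true OR true = true
[root] NOT true = false
Overall: false → dropped

Dropped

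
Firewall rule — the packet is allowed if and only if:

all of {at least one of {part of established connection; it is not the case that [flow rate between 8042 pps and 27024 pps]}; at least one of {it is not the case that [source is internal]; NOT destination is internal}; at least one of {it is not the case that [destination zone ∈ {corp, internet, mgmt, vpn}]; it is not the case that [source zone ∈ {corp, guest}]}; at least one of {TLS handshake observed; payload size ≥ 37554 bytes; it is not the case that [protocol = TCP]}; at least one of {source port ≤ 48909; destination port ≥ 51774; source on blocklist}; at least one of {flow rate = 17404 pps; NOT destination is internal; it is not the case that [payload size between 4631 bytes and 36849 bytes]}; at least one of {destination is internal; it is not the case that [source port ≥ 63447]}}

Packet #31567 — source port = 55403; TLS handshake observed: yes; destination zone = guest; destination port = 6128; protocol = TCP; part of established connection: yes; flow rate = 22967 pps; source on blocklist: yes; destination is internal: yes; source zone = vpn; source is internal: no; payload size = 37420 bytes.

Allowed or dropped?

Allowed

Atomic conditions:
  part of established connection: yes → true
  flow rate between 8042 pps and 27024 pps: 22967 in [8042, 27024] is true
  source is internal: no → false
  NOT destination is internal: yes → false
  destination zone ∈ {corp, internet, mgmt, vpn}: guest is not in the set → false
  source zone ∈ {corp, guest}: vpn is not in the set → false
  TLS handshake observed: yes → true
  payload size ≥ 37554 bytes: 37420 ≥ 37554 is false
  protocol = TCP: TCP == TCP is true
  source port ≤ 48909: 55403 ≤ 48909 is false
  destination port ≥ 51774: 6128 ≥ 51774 is false
  source on blocklist: yes → true
  flow rate = 17404 pps: 22967 == 17404 is false
  payload size between 4631 bytes and 36849 bytes: 37420 in [4631, 36849] is false
  destination is internal: yes → true
  source port ≥ 63447: 55403 ≥ 63447 is false
Combine:
[1.2] NOT true = false
[1] true OR false = true
[2.1] NOT false = true
[2] true OR false = true
[3.1] NOT false = true
[3.2] NOT false = true
[3] true OR true = true
[4.3] NOT true = false
[4] true OR false OR false = true
[5] false OR false OR true = true
[6.3] NOT false = true
[6] false OR false OR true = true
[7.2] NOT false = true
[7] true OR true = true
[root] true AND true AND true AND true AND true AND true AND true = true
Overall: true → allowed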